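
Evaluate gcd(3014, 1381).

1

gcd(3014, 1381):
  3014 = 2×1381 + 252
  1381 = 5×252 + 121
  252 = 2×121 + 10
  121 = 12×10 + 1
  10 = 10×1
so gcd(3014, 1381) = 1.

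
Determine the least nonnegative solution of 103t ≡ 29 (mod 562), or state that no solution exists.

535

gcd(562, 103) = 1  (562 = 5×103 + 47, 103 = 2×47 + 9, 47 = 5×9 + 2, 9 = 4×2 + 1, 2 = 2×1).
1 divides 29, so solutions exist.
Back-substituting, 103×(251) + 562×(-46) = 1.
So 103×(251) ≡ 1 (mod 562); multiply by 29: t ≡ 7279 (mod 562).
Smallest nonnegative: t = 7279 mod 562 = 535.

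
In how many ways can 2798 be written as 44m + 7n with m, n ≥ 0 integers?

gcd(44, 7) = 1.
By Bézout, 44×(-3) + 7×(19) = 1.
One solution: (6, 362).
General: m = 6 + 7t, n = 362 - 44t.
m ≥ 0 ⇒ t ≥ 0; n ≥ 0 ⇒ t ≤ 8. So t ∈ [0, 8]: 9 solutions.

9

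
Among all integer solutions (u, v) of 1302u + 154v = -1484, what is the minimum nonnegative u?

gcd(1302, 154):
  1302 = 8·154 + 70
  154 = 2·70 + 14
  70 = 5·14
so gcd(1302, 154) = 14.
14 divides -1484, so solutions exist.
Back-substitute for Bézout coefficients:
  14 = 154 - 2·70
  ... = 1302·(-2) + 154·(17)
Scale by -1484/14 = -106: (u₀, v₀) = (212, -1802).
General solution: u = 212 + 11t, v = -1802 - 93t for integer t.
u ≥ 0: smallest is 212 mod 11 = 3 (at t = -19), with v = -35.

3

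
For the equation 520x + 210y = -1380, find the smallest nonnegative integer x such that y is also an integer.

3

gcd(520, 210):
  520 = 2×210 + 100
  210 = 2×100 + 10
  100 = 10×10
so gcd(520, 210) = 10.
10 divides -1380, so solutions exist.
Back-substitute for Bézout coefficients:
  10 = 210 - 2×100
  ... = 520×(-2) + 210×(5)
Scale by -1380/10 = -138: (x₀, y₀) = (276, -690).
General solution: x = 276 + 21t, y = -690 - 52t for integer t.
x ≥ 0: smallest is 276 mod 21 = 3 (at t = -13), with y = -14.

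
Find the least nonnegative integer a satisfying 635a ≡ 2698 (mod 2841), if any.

gcd(2841, 635):
  2841 = 4*635 + 301
  635 = 2*301 + 33
  301 = 9*33 + 4
  33 = 8*4 + 1
  4 = 4*1
so gcd(2841, 635) = 1.
1 divides 2698, so solutions exist.
Back-substitute for Bézout coefficients:
  1 = 33 - 8*4
  ... = 635*(689) + 2841*(-154)
So 635*(689) ≡ 1 (mod 2841); multiply by 2698: a ≡ 1858922 (mod 2841).
Smallest nonnegative: a = 1858922 mod 2841 = 908.

908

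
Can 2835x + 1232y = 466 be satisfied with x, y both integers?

gcd(2835, 1232) = 7.
7 does not divide 466 (remainder 4), so no integer solutions.

no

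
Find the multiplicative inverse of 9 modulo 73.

65

gcd(73, 9) = 1.
By Bézout, 9·(-8) + 73·(1) = 1.
So 9·-8 ≡ 1 (mod 73), and -8 mod 73 = 65.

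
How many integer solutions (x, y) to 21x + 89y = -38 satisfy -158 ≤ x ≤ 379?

gcd(89, 21) = 1  (89 = 4·21 + 5, 21 = 4·5 + 1, 5 = 5·1).
Back-substituting, 21·(17) + 89·(-4) = 1.
Scale by -38: particular solution (-646, 152); reduce x mod 89: (66, -16).
General solution: x = 66 + 89t, y = -16 - 21t for integer t.
-158 ≤ 66 + 89t ≤ 379 gives t ∈ [-2, 3], which is 6 values.

6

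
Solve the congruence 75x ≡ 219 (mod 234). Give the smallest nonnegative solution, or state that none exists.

gcd(234, 75):
  234 = 3×75 + 9
  75 = 8×9 + 3
  9 = 3×3
so gcd(234, 75) = 3.
3 divides 219, so solutions exist.
Back-substitute for Bézout coefficients:
  3 = 75 - 8×9
  ... = 75×(25) + 234×(-8)
So 75×(25) ≡ 3 (mod 234); multiply by 73: x ≡ 1825 (mod 78).
Smallest nonnegative: x = 1825 mod 78 = 31.

31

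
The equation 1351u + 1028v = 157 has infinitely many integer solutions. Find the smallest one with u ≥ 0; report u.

567

gcd(1351, 1028) = 1.
1 divides 157, so solutions exist.
By Bézout, 1351*(331) + 1028*(-435) = 1.
Scale by 157/1 = 157: (u₀, v₀) = (51967, -68295).
General solution: u = 51967 + 1028t, v = -68295 - 1351t for integer t.
u ≥ 0: smallest is 51967 mod 1028 = 567 (at t = -50), with v = -745.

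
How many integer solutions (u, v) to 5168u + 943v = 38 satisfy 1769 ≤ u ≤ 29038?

gcd(5168, 943) = 1  (5168 = 5*943 + 453, 943 = 2*453 + 37, 453 = 12*37 + 9, 37 = 4*9 + 1, 9 = 9*1).
Back-substituting, 5168*(-102) + 943*(559) = 1.
Scale by 38: particular solution (-3876, 21242); reduce u mod 943: (839, -4598).
General solution: u = 839 + 943t, v = -4598 - 5168t for integer t.
1769 ≤ 839 + 943t ≤ 29038 gives t ∈ [1, 29], which is 29 values.

29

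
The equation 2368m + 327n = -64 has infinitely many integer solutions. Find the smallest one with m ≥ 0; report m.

53

gcd(2368, 327) = 1.
1 divides -64, so solutions exist.
By Bézout, 2368×(-149) + 327×(1079) = 1.
Scale by -64/1 = -64: (m₀, n₀) = (9536, -69056).
General solution: m = 9536 + 327t, n = -69056 - 2368t for integer t.
m ≥ 0: smallest is 9536 mod 327 = 53 (at t = -29), with n = -384.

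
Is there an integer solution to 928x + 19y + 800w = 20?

yes

gcd(928, 19) = 1  (928 = 48*19 + 16, 19 = 1*16 + 3, 16 = 5*3 + 1, 3 = 3*1).
gcd(1, 800) = 1.
1 divides 20, so integer solutions exist.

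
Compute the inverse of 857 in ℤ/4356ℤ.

gcd(4356, 857) = 1.
By Bézout, 857*(-859) + 4356*(169) = 1.
So 857*-859 ≡ 1 (mod 4356), and -859 mod 4356 = 3497.

3497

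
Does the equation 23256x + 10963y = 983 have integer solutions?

gcd(23256, 10963) = 19.
19 does not divide 983 (remainder 14), so no integer solutions.

no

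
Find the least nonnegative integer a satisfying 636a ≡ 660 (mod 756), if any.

26

gcd(756, 636) = 12  (756 = 1·636 + 120, 636 = 5·120 + 36, 120 = 3·36 + 12, 36 = 3·12).
12 divides 660, so solutions exist.
Back-substituting, 636·(-19) + 756·(16) = 12.
So 636·(-19) ≡ 12 (mod 756); multiply by 55: a ≡ -1045 (mod 63).
Smallest nonnegative: a = -1045 mod 63 = 26.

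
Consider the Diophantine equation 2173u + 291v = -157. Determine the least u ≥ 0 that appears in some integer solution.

gcd(2173, 291):
  2173 = 7*291 + 136
  291 = 2*136 + 19
  136 = 7*19 + 3
  19 = 6*3 + 1
  3 = 3*1
so gcd(2173, 291) = 1.
1 divides -157, so solutions exist.
Back-substitute for Bézout coefficients:
  1 = 19 - 6*3
  ... = 2173*(-92) + 291*(687)
Scale by -157/1 = -157: (u₀, v₀) = (14444, -107859).
General solution: u = 14444 + 291t, v = -107859 - 2173t for integer t.
u ≥ 0: smallest is 14444 mod 291 = 185 (at t = -49), with v = -1382.

185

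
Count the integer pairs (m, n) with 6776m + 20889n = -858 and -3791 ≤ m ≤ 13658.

gcd(20889, 6776) = 11  (20889 = 3·6776 + 561, 6776 = 12·561 + 44, 561 = 12·44 + 33, 44 = 1·33 + 11, 33 = 3·11).
Back-substituting, 6776·(484) + 20889·(-157) = 11.
Scale by -78: particular solution (-37752, 12246); reduce m mod 1899: (228, -74).
General solution: m = 228 + 1899t, n = -74 - 616t for integer t.
-3791 ≤ 228 + 1899t ≤ 13658 gives t ∈ [-2, 7], which is 10 values.

10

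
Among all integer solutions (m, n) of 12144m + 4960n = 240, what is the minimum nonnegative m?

125

gcd(12144, 4960):
  12144 = 2×4960 + 2224
  4960 = 2×2224 + 512
  2224 = 4×512 + 176
  512 = 2×176 + 160
  176 = 1×160 + 16
  160 = 10×16
so gcd(12144, 4960) = 16.
16 divides 240, so solutions exist.
Back-substitute for Bézout coefficients:
  16 = 176 - 1×160
  ... = 12144×(29) + 4960×(-71)
Scale by 240/16 = 15: (m₀, n₀) = (435, -1065).
General solution: m = 435 + 310t, n = -1065 - 759t for integer t.
m ≥ 0: smallest is 435 mod 310 = 125 (at t = -1), with n = -306.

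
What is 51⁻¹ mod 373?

gcd(373, 51):
  373 = 7×51 + 16
  51 = 3×16 + 3
  16 = 5×3 + 1
  3 = 3×1
so gcd(373, 51) = 1.
Back-substitute for Bézout coefficients:
  1 = 16 - 5×3
  ... = 51×(-117) + 373×(16)
So 51×-117 ≡ 1 (mod 373), and -117 mod 373 = 256.

256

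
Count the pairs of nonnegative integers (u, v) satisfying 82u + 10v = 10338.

gcd(82, 10) = 2  (82 = 8·10 + 2, 10 = 5·2).
Back-substituting, 82·(1) + 10·(-8) = 2.
Scale by 5169: one solution is (5169, -41352). Reduce u mod 5: (4, 1001).
General: u = 4 + 5t, v = 1001 - 41t.
u ≥ 0 ⇒ t ≥ 0; v ≥ 0 ⇒ t ≤ 24. So t ∈ [0, 24]: 25 solutions.

25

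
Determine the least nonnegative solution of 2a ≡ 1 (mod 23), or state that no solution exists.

12

gcd(23, 2):
  23 = 11·2 + 1
  2 = 2·1
so gcd(23, 2) = 1.
1 divides 1, so solutions exist.
Back-substitute for Bézout coefficients:
  1 = 23 - 11·2
  ... = 2·(-11) + 23·(1)
So 2·(-11) ≡ 1 (mod 23); multiply by 1: a ≡ -11 (mod 23).
Smallest nonnegative: a = -11 mod 23 = 12.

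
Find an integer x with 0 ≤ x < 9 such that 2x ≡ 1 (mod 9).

gcd(9, 2):
  9 = 4·2 + 1
  2 = 2·1
so gcd(9, 2) = 1.
Back-substitute for Bézout coefficients:
  1 = 9 - 4·2
  ... = 2·(-4) + 9·(1)
So 2·-4 ≡ 1 (mod 9), and -4 mod 9 = 5.

5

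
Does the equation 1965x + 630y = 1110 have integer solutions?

gcd(1965, 630) = 15  (1965 = 3·630 + 75, 630 = 8·75 + 30, 75 = 2·30 + 15, 30 = 2·15).
15 divides 1110, so integer solutions exist.

yes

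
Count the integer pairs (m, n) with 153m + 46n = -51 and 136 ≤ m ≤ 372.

gcd(153, 46) = 1  (153 = 3×46 + 15, 46 = 3×15 + 1, 15 = 15×1).
Back-substituting, 153×(-3) + 46×(10) = 1.
Scale by -51: particular solution (153, -510); reduce m mod 46: (15, -51).
General solution: m = 15 + 46t, n = -51 - 153t for integer t.
136 ≤ 15 + 46t ≤ 372 gives t ∈ [3, 7], which is 5 values.

5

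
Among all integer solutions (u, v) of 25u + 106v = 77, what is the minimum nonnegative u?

37

gcd(106, 25):
  106 = 4×25 + 6
  25 = 4×6 + 1
  6 = 6×1
so gcd(106, 25) = 1.
1 divides 77, so solutions exist.
Back-substitute for Bézout coefficients:
  1 = 25 - 4×6
  ... = 25×(17) + 106×(-4)
Scale by 77/1 = 77: (u₀, v₀) = (1309, -308).
General solution: u = 1309 + 106t, v = -308 - 25t for integer t.
u ≥ 0: smallest is 1309 mod 106 = 37 (at t = -12), with v = -8.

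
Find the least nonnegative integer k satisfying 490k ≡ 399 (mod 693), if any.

gcd(693, 490) = 7.
7 divides 399, so solutions exist.
By Bézout, 490×(-41) + 693×(29) = 7.
So 490×(-41) ≡ 7 (mod 693); multiply by 57: k ≡ -2337 (mod 99).
Smallest nonnegative: k = -2337 mod 99 = 39.

39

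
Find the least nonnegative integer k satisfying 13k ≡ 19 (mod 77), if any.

gcd(77, 13) = 1.
1 divides 19, so solutions exist.
By Bézout, 13×(6) + 77×(-1) = 1.
So 13×(6) ≡ 1 (mod 77); multiply by 19: k ≡ 114 (mod 77).
Smallest nonnegative: k = 114 mod 77 = 37.

37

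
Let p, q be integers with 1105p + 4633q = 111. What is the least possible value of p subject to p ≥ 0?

gcd(4633, 1105) = 1.
1 divides 111, so solutions exist.
By Bézout, 1105*(348) + 4633*(-83) = 1.
Scale by 111/1 = 111: (p₀, q₀) = (38628, -9213).
General solution: p = 38628 + 4633t, q = -9213 - 1105t for integer t.
p ≥ 0: smallest is 38628 mod 4633 = 1564 (at t = -8), with q = -373.

1564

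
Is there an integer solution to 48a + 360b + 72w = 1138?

no

gcd(360, 48) = 24.
gcd(24, 72) = 24.
24 does not divide 1138 (remainder 10), so no integer solutions.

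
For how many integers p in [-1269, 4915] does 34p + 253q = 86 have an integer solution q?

gcd(253, 34):
  253 = 7*34 + 15
  34 = 2*15 + 4
  15 = 3*4 + 3
  4 = 1*3 + 1
  3 = 3*1
so gcd(253, 34) = 1.
Back-substitute for Bézout coefficients:
  1 = 4 - 1*3
  ... = 34*(67) + 253*(-9)
Scale by 86: particular solution (5762, -774); reduce p mod 253: (196, -26).
General solution: p = 196 + 253t, q = -26 - 34t for integer t.
-1269 ≤ 196 + 253t ≤ 4915 gives t ∈ [-5, 18], which is 24 values.

24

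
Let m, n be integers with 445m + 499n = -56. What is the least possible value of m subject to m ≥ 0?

38

gcd(499, 445) = 1  (499 = 1·445 + 54, 445 = 8·54 + 13, 54 = 4·13 + 2, 13 = 6·2 + 1, 2 = 2·1).
1 divides -56, so solutions exist.
Back-substituting, 445·(231) + 499·(-206) = 1.
Scale by -56/1 = -56: (m₀, n₀) = (-12936, 11536).
General solution: m = -12936 + 499t, n = 11536 - 445t for integer t.
m ≥ 0: smallest is -12936 mod 499 = 38 (at t = 26), with n = -34.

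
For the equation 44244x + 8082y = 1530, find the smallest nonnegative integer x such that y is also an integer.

344

gcd(44244, 8082):
  44244 = 5*8082 + 3834
  8082 = 2*3834 + 414
  3834 = 9*414 + 108
  414 = 3*108 + 90
  108 = 1*90 + 18
  90 = 5*18
so gcd(44244, 8082) = 18.
18 divides 1530, so solutions exist.
Back-substitute for Bézout coefficients:
  18 = 108 - 1*90
  ... = 44244*(78) + 8082*(-427)
Scale by 1530/18 = 85: (x₀, y₀) = (6630, -36295).
General solution: x = 6630 + 449t, y = -36295 - 2458t for integer t.
x ≥ 0: smallest is 6630 mod 449 = 344 (at t = -14), with y = -1883.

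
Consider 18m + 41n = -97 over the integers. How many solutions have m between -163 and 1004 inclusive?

gcd(41, 18):
  41 = 2·18 + 5
  18 = 3·5 + 3
  5 = 1·3 + 2
  3 = 1·2 + 1
  2 = 2·1
so gcd(41, 18) = 1.
Back-substitute for Bézout coefficients:
  1 = 3 - 1·2
  ... = 18·(16) + 41·(-7)
Scale by -97: particular solution (-1552, 679); reduce m mod 41: (6, -5).
General solution: m = 6 + 41t, n = -5 - 18t for integer t.
-163 ≤ 6 + 41t ≤ 1004 gives t ∈ [-4, 24], which is 29 values.

29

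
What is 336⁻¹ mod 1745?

161

gcd(1745, 336):
  1745 = 5·336 + 65
  336 = 5·65 + 11
  65 = 5·11 + 10
  11 = 1·10 + 1
  10 = 10·1
so gcd(1745, 336) = 1.
Back-substitute for Bézout coefficients:
  1 = 11 - 1·10
  ... = 336·(161) + 1745·(-31)
So 336·161 ≡ 1 (mod 1745), and 161 mod 1745 = 161.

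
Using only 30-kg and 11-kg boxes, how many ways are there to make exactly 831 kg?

Need nonnegative integers with 30j + 11k = 831.
gcd(30, 11) = 1, and 30·(-4) + 11·(11) = 1.
So (j₀, k₀) = (-3324, 9141); general j = -3324 + 11t, k = 9141 - 30t.
j ≥ 0 ⇒ t ≥ 303; k ≥ 0 ⇒ t ≤ 304. That's 2 values of t.

2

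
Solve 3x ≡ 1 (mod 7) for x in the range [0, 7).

gcd(7, 3):
  7 = 2·3 + 1
  3 = 3·1
so gcd(7, 3) = 1.
Back-substitute for Bézout coefficients:
  1 = 7 - 2·3
  ... = 3·(-2) + 7·(1)
So 3·-2 ≡ 1 (mod 7), and -2 mod 7 = 5.

5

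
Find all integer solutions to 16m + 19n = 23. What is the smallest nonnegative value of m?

5

gcd(19, 16) = 1.
1 divides 23, so solutions exist.
By Bézout, 16·(6) + 19·(-5) = 1.
Scale by 23/1 = 23: (m₀, n₀) = (138, -115).
General solution: m = 138 + 19t, n = -115 - 16t for integer t.
m ≥ 0: smallest is 138 mod 19 = 5 (at t = -7), with n = -3.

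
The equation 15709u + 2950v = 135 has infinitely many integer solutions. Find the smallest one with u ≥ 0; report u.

gcd(15709, 2950) = 1  (15709 = 5×2950 + 959, 2950 = 3×959 + 73, 959 = 13×73 + 10, 73 = 7×10 + 3, 10 = 3×3 + 1, 3 = 3×1).
1 divides 135, so solutions exist.
Back-substituting, 15709×(889) + 2950×(-4734) = 1.
Scale by 135/1 = 135: (u₀, v₀) = (120015, -639090).
General solution: u = 120015 + 2950t, v = -639090 - 15709t for integer t.
u ≥ 0: smallest is 120015 mod 2950 = 2015 (at t = -40), with v = -10730.

2015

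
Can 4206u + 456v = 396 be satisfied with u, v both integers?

yes

gcd(4206, 456) = 6  (4206 = 9*456 + 102, 456 = 4*102 + 48, 102 = 2*48 + 6, 48 = 8*6).
6 divides 396, so integer solutions exist.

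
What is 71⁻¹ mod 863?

gcd(863, 71) = 1  (863 = 12·71 + 11, 71 = 6·11 + 5, 11 = 2·5 + 1, 5 = 5·1).
Back-substituting, 71·(-158) + 863·(13) = 1.
So 71·-158 ≡ 1 (mod 863), and -158 mod 863 = 705.

705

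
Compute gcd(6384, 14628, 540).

12

gcd(14628, 6384):
  14628 = 2·6384 + 1860
  6384 = 3·1860 + 804
  1860 = 2·804 + 252
  804 = 3·252 + 48
  252 = 5·48 + 12
  48 = 4·12
so gcd(14628, 6384) = 12.
gcd(12, 540) = 12.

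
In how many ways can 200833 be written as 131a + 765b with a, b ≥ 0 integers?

2

gcd(765, 131) = 1  (765 = 5·131 + 110, 131 = 1·110 + 21, 110 = 5·21 + 5, 21 = 4·5 + 1, 5 = 5·1).
Back-substituting, 131·(146) + 765·(-25) = 1.
Scale by 200833: one solution is (29321618, -5020825). Reduce a mod 765: (698, 143).
General: a = 698 + 765t, b = 143 - 131t.
a ≥ 0 ⇒ t ≥ 0; b ≥ 0 ⇒ t ≤ 1. So t ∈ [0, 1]: 2 solutions.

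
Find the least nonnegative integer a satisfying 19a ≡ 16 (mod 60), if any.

4

gcd(60, 19):
  60 = 3·19 + 3
  19 = 6·3 + 1
  3 = 3·1
so gcd(60, 19) = 1.
1 divides 16, so solutions exist.
Back-substitute for Bézout coefficients:
  1 = 19 - 6·3
  ... = 19·(19) + 60·(-6)
So 19·(19) ≡ 1 (mod 60); multiply by 16: a ≡ 304 (mod 60).
Smallest nonnegative: a = 304 mod 60 = 4.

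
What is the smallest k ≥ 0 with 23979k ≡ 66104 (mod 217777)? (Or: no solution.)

gcd(217777, 23979):
  217777 = 9*23979 + 1966
  23979 = 12*1966 + 387
  1966 = 5*387 + 31
  387 = 12*31 + 15
  31 = 2*15 + 1
  15 = 15*1
so gcd(217777, 23979) = 1.
1 divides 66104, so solutions exist.
Back-substitute for Bézout coefficients:
  1 = 31 - 2*15
  ... = 23979*(-14068) + 217777*(1549)
So 23979*(-14068) ≡ 1 (mod 217777); multiply by 66104: k ≡ -929951072 (mod 217777).
Smallest nonnegative: k = -929951072 mod 217777 = 174495.

174495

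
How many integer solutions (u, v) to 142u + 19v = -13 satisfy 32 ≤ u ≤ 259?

12

gcd(142, 19) = 1.
By Bézout, 142×(-2) + 19×(15) = 1.
Particular solution: (7, -53).
General solution: u = 7 + 19t, v = -53 - 142t for integer t.
32 ≤ 7 + 19t ≤ 259 gives t ∈ [2, 13], which is 12 values.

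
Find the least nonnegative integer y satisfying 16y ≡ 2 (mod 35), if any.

gcd(35, 16):
  35 = 2·16 + 3
  16 = 5·3 + 1
  3 = 3·1
so gcd(35, 16) = 1.
1 divides 2, so solutions exist.
Back-substitute for Bézout coefficients:
  1 = 16 - 5·3
  ... = 16·(11) + 35·(-5)
So 16·(11) ≡ 1 (mod 35); multiply by 2: y ≡ 22 (mod 35).
Smallest nonnegative: y = 22 mod 35 = 22.

22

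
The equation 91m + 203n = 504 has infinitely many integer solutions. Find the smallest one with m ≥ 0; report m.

10

gcd(203, 91):
  203 = 2·91 + 21
  91 = 4·21 + 7
  21 = 3·7
so gcd(203, 91) = 7.
7 divides 504, so solutions exist.
Back-substitute for Bézout coefficients:
  7 = 91 - 4·21
  ... = 91·(9) + 203·(-4)
Scale by 504/7 = 72: (m₀, n₀) = (648, -288).
General solution: m = 648 + 29t, n = -288 - 13t for integer t.
m ≥ 0: smallest is 648 mod 29 = 10 (at t = -22), with n = -2.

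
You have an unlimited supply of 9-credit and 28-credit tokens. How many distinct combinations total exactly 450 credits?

Need nonnegative integers with 9j + 28k = 450.
gcd(9, 28) = 1, and 9·(-3) + 28·(1) = 1.
So (j₀, k₀) = (-1350, 450); general j = -1350 + 28t, k = 450 - 9t.
j ≥ 0 ⇒ t ≥ 49; k ≥ 0 ⇒ t ≤ 50. That's 2 values of t.

2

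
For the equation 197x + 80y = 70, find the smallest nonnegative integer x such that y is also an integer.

30

gcd(197, 80) = 1  (197 = 2*80 + 37, 80 = 2*37 + 6, 37 = 6*6 + 1, 6 = 6*1).
1 divides 70, so solutions exist.
Back-substituting, 197*(13) + 80*(-32) = 1.
Scale by 70/1 = 70: (x₀, y₀) = (910, -2240).
General solution: x = 910 + 80t, y = -2240 - 197t for integer t.
x ≥ 0: smallest is 910 mod 80 = 30 (at t = -11), with y = -73.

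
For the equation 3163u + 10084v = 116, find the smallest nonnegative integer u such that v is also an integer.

8592

gcd(10084, 3163) = 1  (10084 = 3*3163 + 595, 3163 = 5*595 + 188, 595 = 3*188 + 31, 188 = 6*31 + 2, 31 = 15*2 + 1, 2 = 2*1).
1 divides 116, so solutions exist.
Back-substituting, 3163*(-4881) + 10084*(1531) = 1.
Scale by 116/1 = 116: (u₀, v₀) = (-566196, 177596).
General solution: u = -566196 + 10084t, v = 177596 - 3163t for integer t.
u ≥ 0: smallest is -566196 mod 10084 = 8592 (at t = 57), with v = -2695.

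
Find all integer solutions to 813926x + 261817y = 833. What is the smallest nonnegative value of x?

5526

gcd(813926, 261817) = 17  (813926 = 3×261817 + 28475, 261817 = 9×28475 + 5542, 28475 = 5×5542 + 765, 5542 = 7×765 + 187, 765 = 4×187 + 17, 187 = 11×17).
17 divides 833, so solutions exist.
Back-substituting, 813926×(1370) + 261817×(-4259) = 17.
Scale by 833/17 = 49: (x₀, y₀) = (67130, -208691).
General solution: x = 67130 + 15401t, y = -208691 - 47878t for integer t.
x ≥ 0: smallest is 67130 mod 15401 = 5526 (at t = -4), with y = -17179.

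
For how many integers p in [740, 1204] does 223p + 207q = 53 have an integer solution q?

2

gcd(223, 207) = 1.
By Bézout, 223*(13) + 207*(-14) = 1.
Particular solution: (68, -73).
General solution: p = 68 + 207t, q = -73 - 223t for integer t.
740 ≤ 68 + 207t ≤ 1204 gives t ∈ [4, 5], which is 2 values.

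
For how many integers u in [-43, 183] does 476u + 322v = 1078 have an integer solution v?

10

gcd(476, 322) = 14  (476 = 1*322 + 154, 322 = 2*154 + 14, 154 = 11*14).
Back-substituting, 476*(-2) + 322*(3) = 14.
Scale by 77: particular solution (-154, 231); reduce u mod 23: (7, -7).
General solution: u = 7 + 23t, v = -7 - 34t for integer t.
-43 ≤ 7 + 23t ≤ 183 gives t ∈ [-2, 7], which is 10 values.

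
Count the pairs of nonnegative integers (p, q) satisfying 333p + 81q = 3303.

gcd(333, 81):
  333 = 4×81 + 9
  81 = 9×9
so gcd(333, 81) = 9.
Back-substitute for Bézout coefficients:
  9 = 333 - 4×81
  ... = 333×(1) + 81×(-4)
Scale by 367: one solution is (367, -1468). Reduce p mod 9: (7, 12).
General: p = 7 + 9t, q = 12 - 37t.
p ≥ 0 ⇒ t ≥ 0; q ≥ 0 ⇒ t ≤ 0. So t ∈ [0, 0]: 1 solution.

1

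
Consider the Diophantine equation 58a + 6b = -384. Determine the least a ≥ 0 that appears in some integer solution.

gcd(58, 6):
  58 = 9*6 + 4
  6 = 1*4 + 2
  4 = 2*2
so gcd(58, 6) = 2.
2 divides -384, so solutions exist.
Back-substitute for Bézout coefficients:
  2 = 6 - 1*4
  ... = 58*(-1) + 6*(10)
Scale by -384/2 = -192: (a₀, b₀) = (192, -1920).
General solution: a = 192 + 3t, b = -1920 - 29t for integer t.
a ≥ 0: smallest is 192 mod 3 = 0 (at t = -64), with b = -64.

0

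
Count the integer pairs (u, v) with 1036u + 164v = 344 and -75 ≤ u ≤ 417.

12

gcd(1036, 164) = 4.
By Bézout, 1036×(19) + 164×(-120) = 4.
Particular solution: (35, -219).
General solution: u = 35 + 41t, v = -219 - 259t for integer t.
-75 ≤ 35 + 41t ≤ 417 gives t ∈ [-2, 9], which is 12 values.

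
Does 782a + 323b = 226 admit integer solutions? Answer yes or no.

no

gcd(782, 323) = 17  (782 = 2*323 + 136, 323 = 2*136 + 51, 136 = 2*51 + 34, 51 = 1*34 + 17, 34 = 2*17).
17 does not divide 226 (remainder 5), so no integer solutions.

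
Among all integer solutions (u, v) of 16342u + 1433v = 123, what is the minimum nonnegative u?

713

gcd(16342, 1433) = 1.
1 divides 123, so solutions exist.
By Bézout, 16342*(99) + 1433*(-1129) = 1.
Scale by 123/1 = 123: (u₀, v₀) = (12177, -138867).
General solution: u = 12177 + 1433t, v = -138867 - 16342t for integer t.
u ≥ 0: smallest is 12177 mod 1433 = 713 (at t = -8), with v = -8131.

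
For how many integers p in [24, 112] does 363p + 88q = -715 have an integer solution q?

gcd(363, 88):
  363 = 4*88 + 11
  88 = 8*11
so gcd(363, 88) = 11.
Back-substitute for Bézout coefficients:
  11 = 363 - 4*88
  ... = 363*(1) + 88*(-4)
Scale by -65: particular solution (-65, 260); reduce p mod 8: (7, -37).
General solution: p = 7 + 8t, q = -37 - 33t for integer t.
24 ≤ 7 + 8t ≤ 112 gives t ∈ [3, 13], which is 11 values.

11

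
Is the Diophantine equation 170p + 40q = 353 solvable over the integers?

no

gcd(170, 40) = 10  (170 = 4*40 + 10, 40 = 4*10).
10 does not divide 353 (remainder 3), so no integer solutions.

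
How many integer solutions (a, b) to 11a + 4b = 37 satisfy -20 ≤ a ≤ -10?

2

gcd(11, 4):
  11 = 2·4 + 3
  4 = 1·3 + 1
  3 = 3·1
so gcd(11, 4) = 1.
Back-substitute for Bézout coefficients:
  1 = 4 - 1·3
  ... = 11·(-1) + 4·(3)
Scale by 37: particular solution (-37, 111); reduce a mod 4: (3, 1).
General solution: a = 3 + 4t, b = 1 - 11t for integer t.
-20 ≤ 3 + 4t ≤ -10 gives t ∈ [-5, -4], which is 2 values.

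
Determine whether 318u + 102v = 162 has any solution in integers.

gcd(318, 102) = 6  (318 = 3*102 + 12, 102 = 8*12 + 6, 12 = 2*6).
6 divides 162, so integer solutions exist.

yes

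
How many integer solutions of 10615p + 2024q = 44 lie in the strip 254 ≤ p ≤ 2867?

gcd(10615, 2024):
  10615 = 5×2024 + 495
  2024 = 4×495 + 44
  495 = 11×44 + 11
  44 = 4×11
so gcd(10615, 2024) = 11.
Back-substitute for Bézout coefficients:
  11 = 495 - 11×44
  ... = 10615×(45) + 2024×(-236)
Scale by 4: particular solution (180, -944); reduce p mod 184: (180, -944).
General solution: p = 180 + 184t, q = -944 - 965t for integer t.
254 ≤ 180 + 184t ≤ 2867 gives t ∈ [1, 14], which is 14 values.

14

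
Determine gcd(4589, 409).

1

gcd(4589, 409):
  4589 = 11×409 + 90
  409 = 4×90 + 49
  90 = 1×49 + 41
  49 = 1×41 + 8
  41 = 5×8 + 1
  8 = 8×1
so gcd(4589, 409) = 1.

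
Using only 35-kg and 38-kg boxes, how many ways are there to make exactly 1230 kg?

1

Need nonnegative integers with 35j + 38k = 1230.
gcd(35, 38) = 1, and 35·(-13) + 38·(12) = 1.
So (j₀, k₀) = (-15990, 14760); general j = -15990 + 38t, k = 14760 - 35t.
j ≥ 0 ⇒ t ≥ 421; k ≥ 0 ⇒ t ≤ 421. That's 1 value of t.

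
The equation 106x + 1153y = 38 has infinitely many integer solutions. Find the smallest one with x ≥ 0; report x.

653

gcd(1153, 106) = 1  (1153 = 10×106 + 93, 106 = 1×93 + 13, 93 = 7×13 + 2, 13 = 6×2 + 1, 2 = 2×1).
1 divides 38, so solutions exist.
Back-substituting, 106×(533) + 1153×(-49) = 1.
Scale by 38/1 = 38: (x₀, y₀) = (20254, -1862).
General solution: x = 20254 + 1153t, y = -1862 - 106t for integer t.
x ≥ 0: smallest is 20254 mod 1153 = 653 (at t = -17), with y = -60.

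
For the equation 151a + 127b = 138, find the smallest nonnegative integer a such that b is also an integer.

101

gcd(151, 127):
  151 = 1·127 + 24
  127 = 5·24 + 7
  24 = 3·7 + 3
  7 = 2·3 + 1
  3 = 3·1
so gcd(151, 127) = 1.
1 divides 138, so solutions exist.
Back-substitute for Bézout coefficients:
  1 = 7 - 2·3
  ... = 151·(-37) + 127·(44)
Scale by 138/1 = 138: (a₀, b₀) = (-5106, 6072).
General solution: a = -5106 + 127t, b = 6072 - 151t for integer t.
a ≥ 0: smallest is -5106 mod 127 = 101 (at t = 41), with b = -119.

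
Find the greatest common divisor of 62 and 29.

1

gcd(62, 29):
  62 = 2·29 + 4
  29 = 7·4 + 1
  4 = 4·1
so gcd(62, 29) = 1.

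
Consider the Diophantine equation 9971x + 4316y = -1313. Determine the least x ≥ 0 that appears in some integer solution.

gcd(9971, 4316) = 13.
13 divides -1313, so solutions exist.
By Bézout, 9971×(-29) + 4316×(67) = 13.
Scale by -1313/13 = -101: (x₀, y₀) = (2929, -6767).
General solution: x = 2929 + 332t, y = -6767 - 767t for integer t.
x ≥ 0: smallest is 2929 mod 332 = 273 (at t = -8), with y = -631.

273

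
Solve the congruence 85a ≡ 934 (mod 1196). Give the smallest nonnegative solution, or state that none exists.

gcd(1196, 85) = 1  (1196 = 14×85 + 6, 85 = 14×6 + 1, 6 = 6×1).
1 divides 934, so solutions exist.
Back-substituting, 85×(197) + 1196×(-14) = 1.
So 85×(197) ≡ 1 (mod 1196); multiply by 934: a ≡ 183998 (mod 1196).
Smallest nonnegative: a = 183998 mod 1196 = 1010.

1010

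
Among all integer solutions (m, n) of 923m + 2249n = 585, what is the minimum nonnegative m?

gcd(2249, 923) = 13.
13 divides 585, so solutions exist.
By Bézout, 923·(39) + 2249·(-16) = 13.
Scale by 585/13 = 45: (m₀, n₀) = (1755, -720).
General solution: m = 1755 + 173t, n = -720 - 71t for integer t.
m ≥ 0: smallest is 1755 mod 173 = 25 (at t = -10), with n = -10.

25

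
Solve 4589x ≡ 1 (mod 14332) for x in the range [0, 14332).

11009

gcd(14332, 4589) = 1  (14332 = 3×4589 + 565, 4589 = 8×565 + 69, 565 = 8×69 + 13, 69 = 5×13 + 4, 13 = 3×4 + 1, 4 = 4×1).
Back-substituting, 4589×(-3323) + 14332×(1064) = 1.
So 4589×-3323 ≡ 1 (mod 14332), and -3323 mod 14332 = 11009.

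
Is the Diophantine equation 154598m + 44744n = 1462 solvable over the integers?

gcd(154598, 44744) = 34  (154598 = 3×44744 + 20366, 44744 = 2×20366 + 4012, 20366 = 5×4012 + 306, 4012 = 13×306 + 34, 306 = 9×34).
34 divides 1462, so integer solutions exist.

yes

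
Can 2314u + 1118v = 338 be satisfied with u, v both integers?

gcd(2314, 1118) = 26  (2314 = 2×1118 + 78, 1118 = 14×78 + 26, 78 = 3×26).
26 divides 338, so integer solutions exist.

yes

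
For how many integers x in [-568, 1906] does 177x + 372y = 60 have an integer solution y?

gcd(372, 177) = 3  (372 = 2*177 + 18, 177 = 9*18 + 15, 18 = 1*15 + 3, 15 = 5*3).
Back-substituting, 177*(-21) + 372*(10) = 3.
Scale by 20: particular solution (-420, 200); reduce x mod 124: (76, -36).
General solution: x = 76 + 124t, y = -36 - 59t for integer t.
-568 ≤ 76 + 124t ≤ 1906 gives t ∈ [-5, 14], which is 20 values.

20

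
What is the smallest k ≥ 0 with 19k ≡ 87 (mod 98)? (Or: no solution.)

51

gcd(98, 19):
  98 = 5×19 + 3
  19 = 6×3 + 1
  3 = 3×1
so gcd(98, 19) = 1.
1 divides 87, so solutions exist.
Back-substitute for Bézout coefficients:
  1 = 19 - 6×3
  ... = 19×(31) + 98×(-6)
So 19×(31) ≡ 1 (mod 98); multiply by 87: k ≡ 2697 (mod 98).
Smallest nonnegative: k = 2697 mod 98 = 51.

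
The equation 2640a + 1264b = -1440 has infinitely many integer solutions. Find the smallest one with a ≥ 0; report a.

21

gcd(2640, 1264) = 16  (2640 = 2*1264 + 112, 1264 = 11*112 + 32, 112 = 3*32 + 16, 32 = 2*16).
16 divides -1440, so solutions exist.
Back-substituting, 2640*(34) + 1264*(-71) = 16.
Scale by -1440/16 = -90: (a₀, b₀) = (-3060, 6390).
General solution: a = -3060 + 79t, b = 6390 - 165t for integer t.
a ≥ 0: smallest is -3060 mod 79 = 21 (at t = 39), with b = -45.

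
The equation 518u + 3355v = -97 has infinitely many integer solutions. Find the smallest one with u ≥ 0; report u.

gcd(3355, 518) = 1.
1 divides -97, so solutions exist.
By Bézout, 518×(-978) + 3355×(151) = 1.
Scale by -97/1 = -97: (u₀, v₀) = (94866, -14647).
General solution: u = 94866 + 3355t, v = -14647 - 518t for integer t.
u ≥ 0: smallest is 94866 mod 3355 = 926 (at t = -28), with v = -143.

926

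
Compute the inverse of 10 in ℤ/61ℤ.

gcd(61, 10) = 1.
By Bézout, 10·(-6) + 61·(1) = 1.
So 10·-6 ≡ 1 (mod 61), and -6 mod 61 = 55.

55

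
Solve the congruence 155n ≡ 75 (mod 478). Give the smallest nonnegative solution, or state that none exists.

gcd(478, 155) = 1.
1 divides 75, so solutions exist.
By Bézout, 155×(-37) + 478×(12) = 1.
So 155×(-37) ≡ 1 (mod 478); multiply by 75: n ≡ -2775 (mod 478).
Smallest nonnegative: n = -2775 mod 478 = 93.

93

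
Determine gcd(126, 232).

2

gcd(232, 126):
  232 = 1·126 + 106
  126 = 1·106 + 20
  106 = 5·20 + 6
  20 = 3·6 + 2
  6 = 3·2
so gcd(232, 126) = 2.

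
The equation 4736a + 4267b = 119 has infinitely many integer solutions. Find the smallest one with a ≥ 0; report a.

255

gcd(4736, 4267) = 1  (4736 = 1×4267 + 469, 4267 = 9×469 + 46, 469 = 10×46 + 9, 46 = 5×9 + 1, 9 = 9×1).
1 divides 119, so solutions exist.
Back-substituting, 4736×(-464) + 4267×(515) = 1.
Scale by 119/1 = 119: (a₀, b₀) = (-55216, 61285).
General solution: a = -55216 + 4267t, b = 61285 - 4736t for integer t.
a ≥ 0: smallest is -55216 mod 4267 = 255 (at t = 13), with b = -283.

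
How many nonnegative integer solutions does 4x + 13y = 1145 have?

gcd(13, 4) = 1  (13 = 3·4 + 1, 4 = 4·1).
Back-substituting, 4·(-3) + 13·(1) = 1.
Scale by 1145: one solution is (-3435, 1145). Reduce x mod 13: (10, 85).
General: x = 10 + 13t, y = 85 - 4t.
x ≥ 0 ⇒ t ≥ 0; y ≥ 0 ⇒ t ≤ 21. So t ∈ [0, 21]: 22 solutions.

22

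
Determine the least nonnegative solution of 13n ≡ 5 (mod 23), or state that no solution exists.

gcd(23, 13) = 1  (23 = 1*13 + 10, 13 = 1*10 + 3, 10 = 3*3 + 1, 3 = 3*1).
1 divides 5, so solutions exist.
Back-substituting, 13*(-7) + 23*(4) = 1.
So 13*(-7) ≡ 1 (mod 23); multiply by 5: n ≡ -35 (mod 23).
Smallest nonnegative: n = -35 mod 23 = 11.

11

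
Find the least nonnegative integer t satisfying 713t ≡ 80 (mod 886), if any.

230

gcd(886, 713) = 1  (886 = 1·713 + 173, 713 = 4·173 + 21, 173 = 8·21 + 5, 21 = 4·5 + 1, 5 = 5·1).
1 divides 80, so solutions exist.
Back-substituting, 713·(169) + 886·(-136) = 1.
So 713·(169) ≡ 1 (mod 886); multiply by 80: t ≡ 13520 (mod 886).
Smallest nonnegative: t = 13520 mod 886 = 230.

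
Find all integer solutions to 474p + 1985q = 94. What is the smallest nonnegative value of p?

821

gcd(1985, 474) = 1  (1985 = 4×474 + 89, 474 = 5×89 + 29, 89 = 3×29 + 2, 29 = 14×2 + 1, 2 = 2×1).
1 divides 94, so solutions exist.
Back-substituting, 474×(959) + 1985×(-229) = 1.
Scale by 94/1 = 94: (p₀, q₀) = (90146, -21526).
General solution: p = 90146 + 1985t, q = -21526 - 474t for integer t.
p ≥ 0: smallest is 90146 mod 1985 = 821 (at t = -45), with q = -196.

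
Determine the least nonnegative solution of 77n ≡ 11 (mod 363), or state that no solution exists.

19

gcd(363, 77) = 11  (363 = 4*77 + 55, 77 = 1*55 + 22, 55 = 2*22 + 11, 22 = 2*11).
11 divides 11, so solutions exist.
Back-substituting, 77*(-14) + 363*(3) = 11.
So 77*(-14) ≡ 11 (mod 363); multiply by 1: n ≡ -14 (mod 33).
Smallest nonnegative: n = -14 mod 33 = 19.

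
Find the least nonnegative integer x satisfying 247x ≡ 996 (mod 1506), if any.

504

gcd(1506, 247) = 1.
1 divides 996, so solutions exist.
By Bézout, 247*(439) + 1506*(-72) = 1.
So 247*(439) ≡ 1 (mod 1506); multiply by 996: x ≡ 437244 (mod 1506).
Smallest nonnegative: x = 437244 mod 1506 = 504.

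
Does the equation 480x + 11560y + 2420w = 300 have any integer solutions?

gcd(11560, 480) = 40  (11560 = 24·480 + 40, 480 = 12·40).
gcd(40, 2420) = 20.
20 divides 300, so integer solutions exist.

yes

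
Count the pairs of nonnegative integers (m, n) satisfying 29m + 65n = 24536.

gcd(65, 29) = 1.
By Bézout, 29*(9) + 65*(-4) = 1.
One solution: (19, 369).
General: m = 19 + 65t, n = 369 - 29t.
m ≥ 0 ⇒ t ≥ 0; n ≥ 0 ⇒ t ≤ 12. So t ∈ [0, 12]: 13 solutions.

13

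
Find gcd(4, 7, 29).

gcd(7, 4):
  7 = 1*4 + 3
  4 = 1*3 + 1
  3 = 3*1
so gcd(7, 4) = 1.
gcd(1, 29) = 1.

1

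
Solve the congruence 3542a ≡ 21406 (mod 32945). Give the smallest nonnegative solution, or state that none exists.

1178

gcd(32945, 3542) = 11.
11 divides 21406, so solutions exist.
By Bézout, 3542×(-772) + 32945×(83) = 11.
So 3542×(-772) ≡ 11 (mod 32945); multiply by 1946: a ≡ -1502312 (mod 2995).
Smallest nonnegative: a = -1502312 mod 2995 = 1178.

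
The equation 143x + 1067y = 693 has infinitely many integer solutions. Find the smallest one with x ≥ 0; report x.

gcd(1067, 143) = 11.
11 divides 693, so solutions exist.
By Bézout, 143·(15) + 1067·(-2) = 11.
Scale by 693/11 = 63: (x₀, y₀) = (945, -126).
General solution: x = 945 + 97t, y = -126 - 13t for integer t.
x ≥ 0: smallest is 945 mod 97 = 72 (at t = -9), with y = -9.

72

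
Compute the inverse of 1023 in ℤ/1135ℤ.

gcd(1135, 1023) = 1  (1135 = 1×1023 + 112, 1023 = 9×112 + 15, 112 = 7×15 + 7, 15 = 2×7 + 1, 7 = 7×1).
Back-substituting, 1023×(152) + 1135×(-137) = 1.
So 1023×152 ≡ 1 (mod 1135), and 152 mod 1135 = 152.

152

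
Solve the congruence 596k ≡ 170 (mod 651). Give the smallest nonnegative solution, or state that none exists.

gcd(651, 596):
  651 = 1×596 + 55
  596 = 10×55 + 46
  55 = 1×46 + 9
  46 = 5×9 + 1
  9 = 9×1
so gcd(651, 596) = 1.
1 divides 170, so solutions exist.
Back-substitute for Bézout coefficients:
  1 = 46 - 5×9
  ... = 596×(71) + 651×(-65)
So 596×(71) ≡ 1 (mod 651); multiply by 170: k ≡ 12070 (mod 651).
Smallest nonnegative: k = 12070 mod 651 = 352.

352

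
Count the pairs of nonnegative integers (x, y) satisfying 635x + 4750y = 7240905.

gcd(4750, 635) = 5.
By Bézout, 635·(-187) + 4750·(25) = 5.
One solution: (3, 1524).
General: x = 3 + 950t, y = 1524 - 127t.
x ≥ 0 ⇒ t ≥ 0; y ≥ 0 ⇒ t ≤ 12. So t ∈ [0, 12]: 13 solutions.

13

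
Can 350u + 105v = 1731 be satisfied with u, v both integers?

gcd(350, 105) = 35  (350 = 3*105 + 35, 105 = 3*35).
35 does not divide 1731 (remainder 16), so no integer solutions.

no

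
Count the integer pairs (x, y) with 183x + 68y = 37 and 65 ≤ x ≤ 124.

0

gcd(183, 68):
  183 = 2×68 + 47
  68 = 1×47 + 21
  47 = 2×21 + 5
  21 = 4×5 + 1
  5 = 5×1
so gcd(183, 68) = 1.
Back-substitute for Bézout coefficients:
  1 = 21 - 4×5
  ... = 183×(-13) + 68×(35)
Scale by 37: particular solution (-481, 1295); reduce x mod 68: (63, -169).
General solution: x = 63 + 68t, y = -169 - 183t for integer t.
65 ≤ 63 + 68t ≤ 124 gives t ∈ [1, 0], which is 0 values.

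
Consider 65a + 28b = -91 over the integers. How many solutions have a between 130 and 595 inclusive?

17

gcd(65, 28):
  65 = 2*28 + 9
  28 = 3*9 + 1
  9 = 9*1
so gcd(65, 28) = 1.
Back-substitute for Bézout coefficients:
  1 = 28 - 3*9
  ... = 65*(-3) + 28*(7)
Scale by -91: particular solution (273, -637); reduce a mod 28: (21, -52).
General solution: a = 21 + 28t, b = -52 - 65t for integer t.
130 ≤ 21 + 28t ≤ 595 gives t ∈ [4, 20], which is 17 values.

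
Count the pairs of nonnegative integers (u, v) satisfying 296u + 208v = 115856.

gcd(296, 208) = 8  (296 = 1×208 + 88, 208 = 2×88 + 32, 88 = 2×32 + 24, 32 = 1×24 + 8, 24 = 3×8).
Back-substituting, 296×(-7) + 208×(10) = 8.
Scale by 14482: one solution is (-101374, 144820). Reduce u mod 26: (0, 557).
General: u = 0 + 26t, v = 557 - 37t.
u ≥ 0 ⇒ t ≥ 0; v ≥ 0 ⇒ t ≤ 15. So t ∈ [0, 15]: 16 solutions.

16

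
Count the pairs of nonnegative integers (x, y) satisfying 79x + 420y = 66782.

2

gcd(420, 79):
  420 = 5*79 + 25
  79 = 3*25 + 4
  25 = 6*4 + 1
  4 = 4*1
so gcd(420, 79) = 1.
Back-substitute for Bézout coefficients:
  1 = 25 - 6*4
  ... = 79*(-101) + 420*(19)
Scale by 66782: one solution is (-6744982, 1268858). Reduce x mod 420: (218, 118).
General: x = 218 + 420t, y = 118 - 79t.
x ≥ 0 ⇒ t ≥ 0; y ≥ 0 ⇒ t ≤ 1. So t ∈ [0, 1]: 2 solutions.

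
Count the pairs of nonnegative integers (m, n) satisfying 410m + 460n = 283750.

gcd(460, 410) = 10.
By Bézout, 410*(9) + 460*(-8) = 10.
One solution: (29, 591).
General: m = 29 + 46t, n = 591 - 41t.
m ≥ 0 ⇒ t ≥ 0; n ≥ 0 ⇒ t ≤ 14. So t ∈ [0, 14]: 15 solutions.

15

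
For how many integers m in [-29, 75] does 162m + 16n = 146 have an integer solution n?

13

gcd(162, 16):
  162 = 10×16 + 2
  16 = 8×2
so gcd(162, 16) = 2.
Back-substitute for Bézout coefficients:
  2 = 162 - 10×16
  ... = 162×(1) + 16×(-10)
Scale by 73: particular solution (73, -730); reduce m mod 8: (1, -1).
General solution: m = 1 + 8t, n = -1 - 81t for integer t.
-29 ≤ 1 + 8t ≤ 75 gives t ∈ [-3, 9], which is 13 values.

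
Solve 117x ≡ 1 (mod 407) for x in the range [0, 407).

327

gcd(407, 117) = 1.
By Bézout, 117*(-80) + 407*(23) = 1.
So 117*-80 ≡ 1 (mod 407), and -80 mod 407 = 327.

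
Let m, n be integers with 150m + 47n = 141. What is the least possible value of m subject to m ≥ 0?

gcd(150, 47):
  150 = 3·47 + 9
  47 = 5·9 + 2
  9 = 4·2 + 1
  2 = 2·1
so gcd(150, 47) = 1.
1 divides 141, so solutions exist.
Back-substitute for Bézout coefficients:
  1 = 9 - 4·2
  ... = 150·(21) + 47·(-67)
Scale by 141/1 = 141: (m₀, n₀) = (2961, -9447).
General solution: m = 2961 + 47t, n = -9447 - 150t for integer t.
m ≥ 0: smallest is 2961 mod 47 = 0 (at t = -63), with n = 3.

0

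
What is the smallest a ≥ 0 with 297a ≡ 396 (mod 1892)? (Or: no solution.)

gcd(1892, 297) = 11  (1892 = 6×297 + 110, 297 = 2×110 + 77, 110 = 1×77 + 33, 77 = 2×33 + 11, 33 = 3×11).
11 divides 396, so solutions exist.
Back-substituting, 297×(51) + 1892×(-8) = 11.
So 297×(51) ≡ 11 (mod 1892); multiply by 36: a ≡ 1836 (mod 172).
Smallest nonnegative: a = 1836 mod 172 = 116.

116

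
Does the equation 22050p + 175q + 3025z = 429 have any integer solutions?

gcd(22050, 175) = 175.
gcd(175, 3025) = 25.
25 does not divide 429 (remainder 4), so no integer solutions.

no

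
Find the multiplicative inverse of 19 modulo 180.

gcd(180, 19):
  180 = 9·19 + 9
  19 = 2·9 + 1
  9 = 9·1
so gcd(180, 19) = 1.
Back-substitute for Bézout coefficients:
  1 = 19 - 2·9
  ... = 19·(19) + 180·(-2)
So 19·19 ≡ 1 (mod 180), and 19 mod 180 = 19.

19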